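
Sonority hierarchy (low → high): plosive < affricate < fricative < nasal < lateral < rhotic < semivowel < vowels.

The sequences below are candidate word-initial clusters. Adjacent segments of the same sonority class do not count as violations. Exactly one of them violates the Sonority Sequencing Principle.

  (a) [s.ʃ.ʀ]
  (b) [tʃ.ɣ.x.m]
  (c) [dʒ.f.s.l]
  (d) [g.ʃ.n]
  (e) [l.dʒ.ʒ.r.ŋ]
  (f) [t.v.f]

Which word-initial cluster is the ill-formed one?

(a) 3-3-6 → obeys
(b) 2-3-3-4 → obeys
(c) 2-3-3-5 → obeys
(d) 1-3-4 → obeys
(e) 5-2-3-6-4 → violates
(f) 1-3-3 → obeys

e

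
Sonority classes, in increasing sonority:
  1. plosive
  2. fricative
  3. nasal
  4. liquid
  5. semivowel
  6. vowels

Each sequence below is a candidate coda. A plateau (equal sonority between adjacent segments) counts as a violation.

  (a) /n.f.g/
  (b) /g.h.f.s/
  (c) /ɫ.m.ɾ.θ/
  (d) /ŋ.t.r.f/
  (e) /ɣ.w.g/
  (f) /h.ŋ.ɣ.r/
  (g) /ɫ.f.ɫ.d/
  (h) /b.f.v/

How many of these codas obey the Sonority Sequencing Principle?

(a) /n.f.g/: profile 3-2-1 — obeys.
(b) /g.h.f.s/: profile 1-2-2-2 — violates.
(c) /ɫ.m.ɾ.θ/: profile 4-3-4-2 — violates.
(d) /ŋ.t.r.f/: profile 3-1-4-2 — violates.
(e) /ɣ.w.g/: profile 2-5-1 — violates.
(f) /h.ŋ.ɣ.r/: profile 2-3-2-4 — violates.
(g) /ɫ.f.ɫ.d/: profile 4-2-4-1 — violates.
(h) /b.f.v/: profile 1-2-2 — violates.

1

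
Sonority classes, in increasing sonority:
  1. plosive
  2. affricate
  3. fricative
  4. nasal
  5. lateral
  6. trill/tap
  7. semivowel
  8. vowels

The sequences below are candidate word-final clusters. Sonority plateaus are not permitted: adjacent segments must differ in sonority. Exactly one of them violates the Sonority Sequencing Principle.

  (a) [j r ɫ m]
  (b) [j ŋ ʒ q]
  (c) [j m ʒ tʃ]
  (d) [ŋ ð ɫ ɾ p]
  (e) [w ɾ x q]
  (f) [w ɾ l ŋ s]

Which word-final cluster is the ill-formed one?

(a) [j r ɫ m]: profile 7-6-5-4 — obeys.
(b) [j ŋ ʒ q]: profile 7-4-3-1 — obeys.
(c) [j m ʒ tʃ]: profile 7-4-3-2 — obeys.
(d) [ŋ ð ɫ ɾ p]: profile 4-3-5-6-1 — violates.
(e) [w ɾ x q]: profile 7-6-3-1 — obeys.
(f) [w ɾ l ŋ s]: profile 7-6-5-4-3 — obeys.

d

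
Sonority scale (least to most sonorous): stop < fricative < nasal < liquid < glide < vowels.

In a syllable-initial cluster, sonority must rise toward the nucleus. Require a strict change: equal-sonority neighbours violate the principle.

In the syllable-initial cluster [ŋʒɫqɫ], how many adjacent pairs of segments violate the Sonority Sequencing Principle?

2

/ŋ/ is a nasal (sonority 3).
/ʒ/ is a fricative (sonority 2).
/ɫ/ is a liquid (sonority 4).
/q/ is a stop (sonority 1).
/ɫ/ is a liquid (sonority 4).
/ŋ/→/ʒ/: 3→2 (does not rise) — violation.
/ʒ/→/ɫ/: 2→4 (rises) — ok.
/ɫ/→/q/: 4→1 (does not rise) — violation.
/q/→/ɫ/: 1→4 (rises) — ok.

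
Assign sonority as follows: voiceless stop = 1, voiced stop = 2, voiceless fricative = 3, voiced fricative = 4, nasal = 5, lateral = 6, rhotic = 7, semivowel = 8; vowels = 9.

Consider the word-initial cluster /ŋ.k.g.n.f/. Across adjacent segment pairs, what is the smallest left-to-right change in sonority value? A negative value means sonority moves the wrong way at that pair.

/ŋ/: nasal = 5.
/k/: voiceless stop = 1.
/g/: voiced stop = 2.
/n/: nasal = 5.
/f/: voiceless fricative = 3.
/ŋ/→/k/: change -4.
/k/→/g/: change +1.
/g/→/n/: change +3.
/n/→/f/: change -2.
Minimum = -4.

-4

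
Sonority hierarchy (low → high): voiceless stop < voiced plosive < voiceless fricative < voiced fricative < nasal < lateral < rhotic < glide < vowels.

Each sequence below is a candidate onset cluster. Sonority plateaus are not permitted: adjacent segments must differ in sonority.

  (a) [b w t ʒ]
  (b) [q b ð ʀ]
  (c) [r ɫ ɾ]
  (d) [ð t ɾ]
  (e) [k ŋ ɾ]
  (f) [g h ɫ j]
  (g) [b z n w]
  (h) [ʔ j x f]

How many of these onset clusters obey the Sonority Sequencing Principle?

(a) [b w t ʒ]: profile 2-8-1-4 — violates.
(b) [q b ð ʀ]: profile 1-2-4-7 — obeys.
(c) [r ɫ ɾ]: profile 7-6-7 — violates.
(d) [ð t ɾ]: profile 4-1-7 — violates.
(e) [k ŋ ɾ]: profile 1-5-7 — obeys.
(f) [g h ɫ j]: profile 2-3-6-8 — obeys.
(g) [b z n w]: profile 2-4-5-8 — obeys.
(h) [ʔ j x f]: profile 1-8-3-3 — violates.

4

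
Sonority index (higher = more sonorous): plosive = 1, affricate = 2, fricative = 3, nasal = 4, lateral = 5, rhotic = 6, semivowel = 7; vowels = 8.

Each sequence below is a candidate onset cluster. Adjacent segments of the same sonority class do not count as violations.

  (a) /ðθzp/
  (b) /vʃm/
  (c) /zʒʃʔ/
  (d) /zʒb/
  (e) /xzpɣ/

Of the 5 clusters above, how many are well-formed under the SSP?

1

(a) 3-3-3-1 → violates
(b) 3-3-4 → obeys
(c) 3-3-3-1 → violates
(d) 3-3-1 → violates
(e) 3-3-1-3 → violates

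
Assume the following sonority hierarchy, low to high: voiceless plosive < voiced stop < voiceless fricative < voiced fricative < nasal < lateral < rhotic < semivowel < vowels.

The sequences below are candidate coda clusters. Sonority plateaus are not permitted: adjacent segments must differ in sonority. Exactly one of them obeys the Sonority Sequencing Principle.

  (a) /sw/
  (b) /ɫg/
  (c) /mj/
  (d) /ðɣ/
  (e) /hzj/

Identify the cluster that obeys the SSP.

b

(a) /sw/: profile 3-8 — violates.
(b) /ɫg/: profile 6-2 — obeys.
(c) /mj/: profile 5-8 — violates.
(d) /ðɣ/: profile 4-4 — violates.
(e) /hzj/: profile 3-4-8 — violates.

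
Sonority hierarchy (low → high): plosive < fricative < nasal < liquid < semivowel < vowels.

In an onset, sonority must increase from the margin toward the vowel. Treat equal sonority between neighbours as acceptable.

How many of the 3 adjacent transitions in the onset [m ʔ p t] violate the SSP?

/m/: nasal = 3.
/ʔ/: plosive = 1.
/p/: plosive = 1.
/t/: plosive = 1.
/m/→/ʔ/: 3→1 (does not rise) — violation.
/ʔ/→/p/: 1→1 (plateau, allowed) — ok.
/p/→/t/: 1→1 (plateau, allowed) — ok.

1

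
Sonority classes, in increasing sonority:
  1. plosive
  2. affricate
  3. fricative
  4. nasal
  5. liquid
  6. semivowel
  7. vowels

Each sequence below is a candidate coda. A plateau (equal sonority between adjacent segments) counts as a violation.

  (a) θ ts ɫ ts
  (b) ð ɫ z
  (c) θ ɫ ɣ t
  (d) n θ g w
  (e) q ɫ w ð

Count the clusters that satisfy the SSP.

0

(a) sonority 3-2-5-2: ill-formed.
(b) sonority 3-5-3: ill-formed.
(c) sonority 3-5-3-1: ill-formed.
(d) sonority 4-3-1-6: ill-formed.
(e) sonority 1-5-6-3: ill-formed.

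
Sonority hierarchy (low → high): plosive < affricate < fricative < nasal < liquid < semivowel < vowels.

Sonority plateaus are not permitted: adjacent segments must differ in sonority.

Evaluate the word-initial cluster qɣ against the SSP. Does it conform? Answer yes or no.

/q/ is a plosive (sonority 1).
/ɣ/ is a fricative (sonority 3).
The profile 1-3 strictly rises, so the word-initial cluster satisfies the SSP.

yes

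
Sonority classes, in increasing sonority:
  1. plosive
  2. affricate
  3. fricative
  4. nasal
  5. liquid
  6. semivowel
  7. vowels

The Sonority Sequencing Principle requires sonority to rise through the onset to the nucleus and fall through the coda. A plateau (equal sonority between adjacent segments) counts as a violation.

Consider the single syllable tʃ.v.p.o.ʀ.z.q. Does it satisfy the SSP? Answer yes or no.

Onset: /tʃ/ is an affricate (sonority 2), /v/ is a fricative (sonority 3), /p/ is a plosive (sonority 1); then the nucleus /o/ (sonority 7).
Onset profile 2-3-1-7 — does not strictly rise throughout.
Coda: /ʀ/ is a liquid (sonority 5), /z/ is a fricative (sonority 3), /q/ is a plosive (sonority 1).
Coda profile 7-5-3-1 — falls from the nucleus.

no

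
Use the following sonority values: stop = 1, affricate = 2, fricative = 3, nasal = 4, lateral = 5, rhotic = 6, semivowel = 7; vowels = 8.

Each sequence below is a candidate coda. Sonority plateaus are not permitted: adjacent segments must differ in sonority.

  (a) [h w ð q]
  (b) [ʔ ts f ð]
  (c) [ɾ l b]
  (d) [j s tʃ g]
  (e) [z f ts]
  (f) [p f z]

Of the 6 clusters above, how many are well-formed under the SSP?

2

(a) 3-7-3-1 → violates
(b) 1-2-3-3 → violates
(c) 6-5-1 → obeys
(d) 7-3-2-1 → obeys
(e) 3-3-2 → violates
(f) 1-3-3 → violates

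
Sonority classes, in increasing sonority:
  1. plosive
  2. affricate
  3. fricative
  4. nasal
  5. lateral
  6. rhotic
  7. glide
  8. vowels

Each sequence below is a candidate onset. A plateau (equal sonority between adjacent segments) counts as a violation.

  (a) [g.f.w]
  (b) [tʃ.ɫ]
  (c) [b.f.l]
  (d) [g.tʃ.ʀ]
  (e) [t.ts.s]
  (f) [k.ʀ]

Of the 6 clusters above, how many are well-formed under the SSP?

6

(a) [g.f.w]: profile 1-3-7 — obeys.
(b) [tʃ.ɫ]: profile 2-5 — obeys.
(c) [b.f.l]: profile 1-3-5 — obeys.
(d) [g.tʃ.ʀ]: profile 1-2-6 — obeys.
(e) [t.ts.s]: profile 1-2-3 — obeys.
(f) [k.ʀ]: profile 1-6 — obeys.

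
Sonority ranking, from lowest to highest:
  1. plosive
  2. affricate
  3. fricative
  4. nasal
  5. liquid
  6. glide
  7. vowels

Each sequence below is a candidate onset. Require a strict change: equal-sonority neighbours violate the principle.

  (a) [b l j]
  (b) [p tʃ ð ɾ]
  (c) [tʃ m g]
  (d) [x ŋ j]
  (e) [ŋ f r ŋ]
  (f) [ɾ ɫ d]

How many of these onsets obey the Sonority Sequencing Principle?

(a) sonority 1-5-6: well-formed.
(b) sonority 1-2-3-5: well-formed.
(c) sonority 2-4-1: ill-formed.
(d) sonority 3-4-6: well-formed.
(e) sonority 4-3-5-4: ill-formed.
(f) sonority 5-5-1: ill-formed.

3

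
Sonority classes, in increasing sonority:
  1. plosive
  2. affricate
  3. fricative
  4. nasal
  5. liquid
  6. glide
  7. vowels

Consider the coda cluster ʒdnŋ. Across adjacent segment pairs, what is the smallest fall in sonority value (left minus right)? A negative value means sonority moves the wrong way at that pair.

-3

/ʒ/: fricative = 3.
/d/: plosive = 1.
/n/: nasal = 4.
/ŋ/: nasal = 4.
/ʒ/→/d/: change +2.
/d/→/n/: change -3.
/n/→/ŋ/: change +0.
Minimum = -3.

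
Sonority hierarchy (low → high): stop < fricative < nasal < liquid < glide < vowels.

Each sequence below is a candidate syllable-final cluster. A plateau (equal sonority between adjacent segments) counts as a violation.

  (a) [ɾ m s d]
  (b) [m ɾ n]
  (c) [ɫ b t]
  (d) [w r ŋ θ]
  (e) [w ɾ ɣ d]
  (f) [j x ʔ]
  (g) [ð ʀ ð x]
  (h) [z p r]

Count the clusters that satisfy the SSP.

4

(a) sonority 4-3-2-1: well-formed.
(b) sonority 3-4-3: ill-formed.
(c) sonority 4-1-1: ill-formed.
(d) sonority 5-4-3-2: well-formed.
(e) sonority 5-4-2-1: well-formed.
(f) sonority 5-2-1: well-formed.
(g) sonority 2-4-2-2: ill-formed.
(h) sonority 2-1-4: ill-formed.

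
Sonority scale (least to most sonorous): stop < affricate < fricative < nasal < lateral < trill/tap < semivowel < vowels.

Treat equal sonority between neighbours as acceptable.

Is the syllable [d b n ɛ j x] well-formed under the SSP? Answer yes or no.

Onset: /d/ is a stop (sonority 1), /b/ is a stop (sonority 1), /n/ is a nasal (sonority 4); then the nucleus /ɛ/ (sonority 8).
Onset profile 1-1-4-8 — rises to the nucleus.
Coda: /j/ is a semivowel (sonority 7), /x/ is a fricative (sonority 3).
Coda profile 8-7-3 — falls from the nucleus.

yes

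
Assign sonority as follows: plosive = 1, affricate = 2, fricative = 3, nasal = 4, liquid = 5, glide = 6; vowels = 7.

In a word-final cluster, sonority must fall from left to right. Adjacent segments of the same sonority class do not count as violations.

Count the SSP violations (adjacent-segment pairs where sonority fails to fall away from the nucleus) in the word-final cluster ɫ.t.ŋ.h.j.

/ɫ/ is a liquid (sonority 5).
/t/ is a plosive (sonority 1).
/ŋ/ is a nasal (sonority 4).
/h/ is a fricative (sonority 3).
/j/ is a glide (sonority 6).
/ɫ/→/t/: 5→1 (falls) — ok.
/t/→/ŋ/: 1→4 (does not fall) — violation.
/ŋ/→/h/: 4→3 (falls) — ok.
/h/→/j/: 3→6 (does not fall) — violation.

2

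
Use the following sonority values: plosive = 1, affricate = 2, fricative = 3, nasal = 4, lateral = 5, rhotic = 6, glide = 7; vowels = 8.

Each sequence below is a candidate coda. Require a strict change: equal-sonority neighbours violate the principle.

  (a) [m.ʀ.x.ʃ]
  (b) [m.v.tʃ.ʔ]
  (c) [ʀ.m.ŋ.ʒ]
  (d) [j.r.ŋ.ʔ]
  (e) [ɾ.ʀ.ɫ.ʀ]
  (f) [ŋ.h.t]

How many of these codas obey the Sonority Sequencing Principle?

3

(a) 4-6-3-3 → violates
(b) 4-3-2-1 → obeys
(c) 6-4-4-3 → violates
(d) 7-6-4-1 → obeys
(e) 6-6-5-6 → violates
(f) 4-3-1 → obeys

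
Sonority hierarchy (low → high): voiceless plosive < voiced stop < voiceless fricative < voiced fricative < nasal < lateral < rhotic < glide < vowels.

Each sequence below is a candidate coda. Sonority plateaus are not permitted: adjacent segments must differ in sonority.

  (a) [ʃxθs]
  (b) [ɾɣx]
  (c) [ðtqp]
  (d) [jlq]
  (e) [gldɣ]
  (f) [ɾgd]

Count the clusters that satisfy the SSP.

(a) 3-3-3-3 → violates
(b) 7-4-3 → obeys
(c) 4-1-1-1 → violates
(d) 8-6-1 → obeys
(e) 2-6-2-4 → violates
(f) 7-2-2 → violates

2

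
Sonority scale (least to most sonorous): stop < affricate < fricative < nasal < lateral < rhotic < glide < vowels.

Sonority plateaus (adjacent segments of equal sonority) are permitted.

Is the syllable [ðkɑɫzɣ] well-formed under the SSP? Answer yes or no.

no

Onset: /ð/ is a fricative (sonority 3), /k/ is a stop (sonority 1); then the nucleus /ɑ/ (sonority 8).
Onset profile 3-1-8 — does not rise throughout.
Coda: /ɫ/ is a lateral (sonority 5), /z/ is a fricative (sonority 3), /ɣ/ is a fricative (sonority 3).
Coda profile 8-5-3-3 — falls from the nucleus.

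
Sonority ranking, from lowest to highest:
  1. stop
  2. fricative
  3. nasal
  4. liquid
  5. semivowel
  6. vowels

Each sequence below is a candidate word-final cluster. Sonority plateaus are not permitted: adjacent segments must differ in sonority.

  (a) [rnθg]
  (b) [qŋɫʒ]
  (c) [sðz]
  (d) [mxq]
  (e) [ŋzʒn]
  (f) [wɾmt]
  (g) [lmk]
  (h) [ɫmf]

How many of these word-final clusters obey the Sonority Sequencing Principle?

(a) 4-3-2-1 → obeys
(b) 1-3-4-2 → violates
(c) 2-2-2 → violates
(d) 3-2-1 → obeys
(e) 3-2-2-3 → violates
(f) 5-4-3-1 → obeys
(g) 4-3-1 → obeys
(h) 4-3-2 → obeys

5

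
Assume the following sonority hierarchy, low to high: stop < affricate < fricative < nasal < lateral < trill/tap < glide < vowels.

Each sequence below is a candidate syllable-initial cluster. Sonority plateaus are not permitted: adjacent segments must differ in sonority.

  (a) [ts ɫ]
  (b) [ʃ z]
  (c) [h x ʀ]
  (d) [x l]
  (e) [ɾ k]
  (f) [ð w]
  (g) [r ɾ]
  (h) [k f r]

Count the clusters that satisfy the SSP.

4

(a) [ts ɫ]: profile 2-5 — obeys.
(b) [ʃ z]: profile 3-3 — violates.
(c) [h x ʀ]: profile 3-3-6 — violates.
(d) [x l]: profile 3-5 — obeys.
(e) [ɾ k]: profile 6-1 — violates.
(f) [ð w]: profile 3-7 — obeys.
(g) [r ɾ]: profile 6-6 — violates.
(h) [k f r]: profile 1-3-6 — obeys.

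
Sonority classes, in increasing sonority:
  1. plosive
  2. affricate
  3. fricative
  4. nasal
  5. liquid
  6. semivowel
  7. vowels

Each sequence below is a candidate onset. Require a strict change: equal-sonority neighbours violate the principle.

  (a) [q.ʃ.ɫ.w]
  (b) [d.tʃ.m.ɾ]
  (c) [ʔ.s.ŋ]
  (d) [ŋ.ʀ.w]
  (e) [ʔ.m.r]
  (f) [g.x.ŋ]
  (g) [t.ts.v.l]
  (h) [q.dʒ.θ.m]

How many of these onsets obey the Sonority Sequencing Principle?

8

(a) sonority 1-3-5-6: well-formed.
(b) sonority 1-2-4-5: well-formed.
(c) sonority 1-3-4: well-formed.
(d) sonority 4-5-6: well-formed.
(e) sonority 1-4-5: well-formed.
(f) sonority 1-3-4: well-formed.
(g) sonority 1-2-3-5: well-formed.
(h) sonority 1-2-3-4: well-formed.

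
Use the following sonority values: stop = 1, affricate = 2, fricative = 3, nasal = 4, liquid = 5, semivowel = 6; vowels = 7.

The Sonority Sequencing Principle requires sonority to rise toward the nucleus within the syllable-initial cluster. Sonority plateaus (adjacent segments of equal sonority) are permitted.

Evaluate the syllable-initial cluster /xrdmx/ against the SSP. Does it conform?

no

/x/: fricative = 3.
/r/: liquid = 5.
/d/: stop = 1.
/m/: nasal = 4.
/x/: fricative = 3.
The profile is 3-5-1-4-3. Between /r/ (5) and /d/ (1) sonority does not rise, so the cluster violates the SSP.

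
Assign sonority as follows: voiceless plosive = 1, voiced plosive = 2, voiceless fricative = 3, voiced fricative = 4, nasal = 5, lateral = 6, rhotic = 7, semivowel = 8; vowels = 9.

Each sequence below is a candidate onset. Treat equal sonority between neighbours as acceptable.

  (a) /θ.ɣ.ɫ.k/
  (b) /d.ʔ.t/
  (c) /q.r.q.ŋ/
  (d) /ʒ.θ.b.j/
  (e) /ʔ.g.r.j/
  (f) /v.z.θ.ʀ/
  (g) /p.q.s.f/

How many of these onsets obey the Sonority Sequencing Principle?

2

(a) 3-4-6-1 → violates
(b) 2-1-1 → violates
(c) 1-7-1-5 → violates
(d) 4-3-2-8 → violates
(e) 1-2-7-8 → obeys
(f) 4-4-3-7 → violates
(g) 1-1-3-3 → obeys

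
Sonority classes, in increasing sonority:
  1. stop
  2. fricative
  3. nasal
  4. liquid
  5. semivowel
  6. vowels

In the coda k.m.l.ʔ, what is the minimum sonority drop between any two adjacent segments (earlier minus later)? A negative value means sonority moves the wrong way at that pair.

/k/ is a stop (sonority 1).
/m/ is a nasal (sonority 3).
/l/ is a liquid (sonority 4).
/ʔ/ is a stop (sonority 1).
/k/→/m/: change -2.
/m/→/l/: change -1.
/l/→/ʔ/: change +3.
Minimum = -2.

-2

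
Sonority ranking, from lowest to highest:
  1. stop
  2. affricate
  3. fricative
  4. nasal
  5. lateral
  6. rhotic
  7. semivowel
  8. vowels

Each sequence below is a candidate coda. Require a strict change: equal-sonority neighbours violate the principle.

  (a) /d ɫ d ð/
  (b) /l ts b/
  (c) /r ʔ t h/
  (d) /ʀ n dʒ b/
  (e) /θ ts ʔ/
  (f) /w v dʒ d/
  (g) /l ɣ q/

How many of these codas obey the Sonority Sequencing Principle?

5

(a) 1-5-1-3 → violates
(b) 5-2-1 → obeys
(c) 6-1-1-3 → violates
(d) 6-4-2-1 → obeys
(e) 3-2-1 → obeys
(f) 7-3-2-1 → obeys
(g) 5-3-1 → obeys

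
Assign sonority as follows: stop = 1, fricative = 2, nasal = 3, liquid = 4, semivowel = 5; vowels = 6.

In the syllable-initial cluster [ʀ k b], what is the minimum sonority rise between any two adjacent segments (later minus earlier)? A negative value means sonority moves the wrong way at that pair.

/ʀ/ — liquid, sonority 4.
/k/ — stop, sonority 1.
/b/ — stop, sonority 1.
/ʀ/→/k/: change -3.
/k/→/b/: change +0.
Minimum = -3.

-3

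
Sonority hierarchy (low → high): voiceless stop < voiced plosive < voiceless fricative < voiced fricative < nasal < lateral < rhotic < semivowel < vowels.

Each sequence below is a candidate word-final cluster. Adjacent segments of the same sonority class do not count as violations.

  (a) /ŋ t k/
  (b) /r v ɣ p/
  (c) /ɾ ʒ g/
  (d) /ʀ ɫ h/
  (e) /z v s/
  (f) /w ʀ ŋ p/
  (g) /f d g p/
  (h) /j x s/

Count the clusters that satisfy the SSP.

8

(a) sonority 5-1-1: well-formed.
(b) sonority 7-4-4-1: well-formed.
(c) sonority 7-4-2: well-formed.
(d) sonority 7-6-3: well-formed.
(e) sonority 4-4-3: well-formed.
(f) sonority 8-7-5-1: well-formed.
(g) sonority 3-2-2-1: well-formed.
(h) sonority 8-3-3: well-formed.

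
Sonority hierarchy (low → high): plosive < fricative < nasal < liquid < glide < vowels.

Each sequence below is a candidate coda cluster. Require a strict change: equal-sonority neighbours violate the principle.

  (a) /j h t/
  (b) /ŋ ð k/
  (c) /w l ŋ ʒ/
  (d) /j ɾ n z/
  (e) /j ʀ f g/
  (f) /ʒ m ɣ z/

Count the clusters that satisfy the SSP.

5

(a) /j h t/: profile 5-2-1 — obeys.
(b) /ŋ ð k/: profile 3-2-1 — obeys.
(c) /w l ŋ ʒ/: profile 5-4-3-2 — obeys.
(d) /j ɾ n z/: profile 5-4-3-2 — obeys.
(e) /j ʀ f g/: profile 5-4-2-1 — obeys.
(f) /ʒ m ɣ z/: profile 2-3-2-2 — violates.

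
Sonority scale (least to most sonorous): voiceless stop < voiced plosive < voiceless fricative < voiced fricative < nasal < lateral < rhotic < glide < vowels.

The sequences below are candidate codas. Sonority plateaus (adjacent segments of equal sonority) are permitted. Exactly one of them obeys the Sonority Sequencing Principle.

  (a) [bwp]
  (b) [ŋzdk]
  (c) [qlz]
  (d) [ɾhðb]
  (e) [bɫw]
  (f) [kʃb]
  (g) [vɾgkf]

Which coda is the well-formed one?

(a) [bwp]: profile 2-8-1 — violates.
(b) [ŋzdk]: profile 5-4-2-1 — obeys.
(c) [qlz]: profile 1-6-4 — violates.
(d) [ɾhðb]: profile 7-3-4-2 — violates.
(e) [bɫw]: profile 2-6-8 — violates.
(f) [kʃb]: profile 1-3-2 — violates.
(g) [vɾgkf]: profile 4-7-2-1-3 — violates.

b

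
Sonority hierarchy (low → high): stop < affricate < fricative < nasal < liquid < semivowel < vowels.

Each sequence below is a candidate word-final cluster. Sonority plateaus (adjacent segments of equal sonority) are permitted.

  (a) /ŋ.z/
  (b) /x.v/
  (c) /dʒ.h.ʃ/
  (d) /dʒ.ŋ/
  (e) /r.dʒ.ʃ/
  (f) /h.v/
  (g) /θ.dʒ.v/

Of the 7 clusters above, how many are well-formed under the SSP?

(a) /ŋ.z/: profile 4-3 — obeys.
(b) /x.v/: profile 3-3 — obeys.
(c) /dʒ.h.ʃ/: profile 2-3-3 — violates.
(d) /dʒ.ŋ/: profile 2-4 — violates.
(e) /r.dʒ.ʃ/: profile 5-2-3 — violates.
(f) /h.v/: profile 3-3 — obeys.
(g) /θ.dʒ.v/: profile 3-2-3 — violates.

3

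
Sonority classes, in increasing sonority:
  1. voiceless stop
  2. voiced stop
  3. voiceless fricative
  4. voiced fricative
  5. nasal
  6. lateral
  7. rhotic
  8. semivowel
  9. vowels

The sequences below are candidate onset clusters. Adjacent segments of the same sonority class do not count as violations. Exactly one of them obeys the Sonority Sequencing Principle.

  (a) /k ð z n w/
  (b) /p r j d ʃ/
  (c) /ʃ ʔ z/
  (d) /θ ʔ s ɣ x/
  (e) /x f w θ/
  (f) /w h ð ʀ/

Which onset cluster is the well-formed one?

(a) sonority 1-4-4-5-8: well-formed.
(b) sonority 1-7-8-2-3: ill-formed.
(c) sonority 3-1-4: ill-formed.
(d) sonority 3-1-3-4-3: ill-formed.
(e) sonority 3-3-8-3: ill-formed.
(f) sonority 8-3-4-7: ill-formed.

a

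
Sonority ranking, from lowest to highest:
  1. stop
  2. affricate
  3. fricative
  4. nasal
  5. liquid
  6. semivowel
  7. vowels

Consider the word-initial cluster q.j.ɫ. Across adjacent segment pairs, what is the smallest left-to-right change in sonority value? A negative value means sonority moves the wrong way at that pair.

/q/ — stop, sonority 1.
/j/ — semivowel, sonority 6.
/ɫ/ — liquid, sonority 5.
/q/→/j/: change +5.
/j/→/ɫ/: change -1.
Minimum = -1.

-1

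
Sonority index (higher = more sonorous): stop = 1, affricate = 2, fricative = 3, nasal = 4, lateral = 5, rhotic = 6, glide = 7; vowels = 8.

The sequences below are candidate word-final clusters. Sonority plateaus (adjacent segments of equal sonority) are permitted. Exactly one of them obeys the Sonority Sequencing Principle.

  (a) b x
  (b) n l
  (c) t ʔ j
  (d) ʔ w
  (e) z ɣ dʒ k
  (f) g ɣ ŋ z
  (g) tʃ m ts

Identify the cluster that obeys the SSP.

e

(a) sonority 1-3: ill-formed.
(b) sonority 4-5: ill-formed.
(c) sonority 1-1-7: ill-formed.
(d) sonority 1-7: ill-formed.
(e) sonority 3-3-2-1: well-formed.
(f) sonority 1-3-4-3: ill-formed.
(g) sonority 2-4-2: ill-formed.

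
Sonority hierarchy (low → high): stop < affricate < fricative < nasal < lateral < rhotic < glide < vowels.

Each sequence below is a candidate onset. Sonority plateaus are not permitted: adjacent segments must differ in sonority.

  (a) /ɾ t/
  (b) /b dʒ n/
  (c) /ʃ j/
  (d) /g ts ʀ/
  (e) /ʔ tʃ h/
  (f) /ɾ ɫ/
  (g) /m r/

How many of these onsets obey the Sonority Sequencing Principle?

5

(a) sonority 6-1: ill-formed.
(b) sonority 1-2-4: well-formed.
(c) sonority 3-7: well-formed.
(d) sonority 1-2-6: well-formed.
(e) sonority 1-2-3: well-formed.
(f) sonority 6-5: ill-formed.
(g) sonority 4-6: well-formed.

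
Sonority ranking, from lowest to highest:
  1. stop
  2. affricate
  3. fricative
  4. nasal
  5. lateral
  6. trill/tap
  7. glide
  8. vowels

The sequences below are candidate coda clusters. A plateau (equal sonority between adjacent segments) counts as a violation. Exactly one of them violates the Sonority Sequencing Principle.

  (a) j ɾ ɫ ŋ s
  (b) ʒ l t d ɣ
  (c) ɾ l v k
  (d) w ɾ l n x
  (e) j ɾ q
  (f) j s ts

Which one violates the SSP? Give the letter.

b

(a) j ɾ ɫ ŋ s: profile 7-6-5-4-3 — obeys.
(b) ʒ l t d ɣ: profile 3-5-1-1-3 — violates.
(c) ɾ l v k: profile 6-5-3-1 — obeys.
(d) w ɾ l n x: profile 7-6-5-4-3 — obeys.
(e) j ɾ q: profile 7-6-1 — obeys.
(f) j s ts: profile 7-3-2 — obeys.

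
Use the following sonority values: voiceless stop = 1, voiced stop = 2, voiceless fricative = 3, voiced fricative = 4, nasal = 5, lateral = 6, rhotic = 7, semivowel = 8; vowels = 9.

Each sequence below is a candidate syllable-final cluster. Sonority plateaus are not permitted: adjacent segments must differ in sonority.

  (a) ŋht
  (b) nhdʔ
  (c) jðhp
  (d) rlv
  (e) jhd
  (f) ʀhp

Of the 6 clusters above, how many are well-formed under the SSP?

(a) sonority 5-3-1: well-formed.
(b) sonority 5-3-2-1: well-formed.
(c) sonority 8-4-3-1: well-formed.
(d) sonority 7-6-4: well-formed.
(e) sonority 8-3-2: well-formed.
(f) sonority 7-3-1: well-formed.

6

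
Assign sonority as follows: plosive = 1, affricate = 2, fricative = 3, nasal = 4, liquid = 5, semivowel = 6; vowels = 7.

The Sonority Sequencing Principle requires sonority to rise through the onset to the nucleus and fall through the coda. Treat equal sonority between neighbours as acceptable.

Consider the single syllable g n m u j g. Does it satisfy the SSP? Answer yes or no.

yes

Onset: /g/ is a plosive (sonority 1), /n/ is a nasal (sonority 4), /m/ is a nasal (sonority 4); then the nucleus /u/ (sonority 7).
Onset profile 1-4-4-7 — rises to the nucleus.
Coda: /j/ is a semivowel (sonority 6), /g/ is a plosive (sonority 1).
Coda profile 7-6-1 — falls from the nucleus.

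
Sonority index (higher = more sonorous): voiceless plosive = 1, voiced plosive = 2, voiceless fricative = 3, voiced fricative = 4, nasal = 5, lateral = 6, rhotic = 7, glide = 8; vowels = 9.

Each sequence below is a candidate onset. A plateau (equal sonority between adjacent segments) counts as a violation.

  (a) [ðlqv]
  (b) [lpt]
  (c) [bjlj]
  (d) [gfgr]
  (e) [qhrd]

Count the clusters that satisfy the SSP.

0

(a) sonority 4-6-1-4: ill-formed.
(b) sonority 6-1-1: ill-formed.
(c) sonority 2-8-6-8: ill-formed.
(d) sonority 2-3-2-7: ill-formed.
(e) sonority 1-3-7-2: ill-formed.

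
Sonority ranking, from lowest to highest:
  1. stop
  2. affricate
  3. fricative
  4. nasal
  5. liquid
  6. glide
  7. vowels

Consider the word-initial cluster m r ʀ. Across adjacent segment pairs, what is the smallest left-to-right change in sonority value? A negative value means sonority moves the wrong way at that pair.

0

/m/: nasal = 4.
/r/: liquid = 5.
/ʀ/: liquid = 5.
/m/→/r/: change +1.
/r/→/ʀ/: change +0.
Minimum = 0.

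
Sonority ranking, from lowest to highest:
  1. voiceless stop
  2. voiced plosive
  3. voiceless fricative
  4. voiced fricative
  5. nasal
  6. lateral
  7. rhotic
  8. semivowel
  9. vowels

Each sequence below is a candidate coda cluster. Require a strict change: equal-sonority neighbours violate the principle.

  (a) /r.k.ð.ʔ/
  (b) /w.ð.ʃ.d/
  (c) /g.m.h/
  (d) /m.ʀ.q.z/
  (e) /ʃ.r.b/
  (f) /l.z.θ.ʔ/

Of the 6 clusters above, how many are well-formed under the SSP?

2

(a) 7-1-4-1 → violates
(b) 8-4-3-2 → obeys
(c) 2-5-3 → violates
(d) 5-7-1-4 → violates
(e) 3-7-2 → violates
(f) 6-4-3-1 → obeys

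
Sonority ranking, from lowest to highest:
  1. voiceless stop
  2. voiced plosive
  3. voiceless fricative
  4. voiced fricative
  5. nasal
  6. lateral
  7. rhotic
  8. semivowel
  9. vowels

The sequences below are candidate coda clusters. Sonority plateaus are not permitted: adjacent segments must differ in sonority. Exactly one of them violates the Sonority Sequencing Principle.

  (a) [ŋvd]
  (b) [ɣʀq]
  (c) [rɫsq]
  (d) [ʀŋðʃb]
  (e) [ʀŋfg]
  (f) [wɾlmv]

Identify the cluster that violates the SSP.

b

(a) [ŋvd]: profile 5-4-2 — obeys.
(b) [ɣʀq]: profile 4-7-1 — violates.
(c) [rɫsq]: profile 7-6-3-1 — obeys.
(d) [ʀŋðʃb]: profile 7-5-4-3-2 — obeys.
(e) [ʀŋfg]: profile 7-5-3-2 — obeys.
(f) [wɾlmv]: profile 8-7-6-5-4 — obeys.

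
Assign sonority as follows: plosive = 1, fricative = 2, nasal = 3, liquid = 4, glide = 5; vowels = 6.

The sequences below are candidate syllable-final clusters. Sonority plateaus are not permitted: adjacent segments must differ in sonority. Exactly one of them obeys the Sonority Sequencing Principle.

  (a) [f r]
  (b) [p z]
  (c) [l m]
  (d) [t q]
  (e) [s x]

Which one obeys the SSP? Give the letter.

(a) [f r]: profile 2-4 — violates.
(b) [p z]: profile 1-2 — violates.
(c) [l m]: profile 4-3 — obeys.
(d) [t q]: profile 1-1 — violates.
(e) [s x]: profile 2-2 — violates.

c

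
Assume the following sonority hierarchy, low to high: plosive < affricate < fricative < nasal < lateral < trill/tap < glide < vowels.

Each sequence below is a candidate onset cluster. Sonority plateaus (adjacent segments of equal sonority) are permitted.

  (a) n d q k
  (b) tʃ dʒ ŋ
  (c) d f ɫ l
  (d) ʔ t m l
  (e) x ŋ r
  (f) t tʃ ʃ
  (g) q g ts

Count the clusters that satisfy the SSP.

6

(a) sonority 4-1-1-1: ill-formed.
(b) sonority 2-2-4: well-formed.
(c) sonority 1-3-5-5: well-formed.
(d) sonority 1-1-4-5: well-formed.
(e) sonority 3-4-6: well-formed.
(f) sonority 1-2-3: well-formed.
(g) sonority 1-1-2: well-formed.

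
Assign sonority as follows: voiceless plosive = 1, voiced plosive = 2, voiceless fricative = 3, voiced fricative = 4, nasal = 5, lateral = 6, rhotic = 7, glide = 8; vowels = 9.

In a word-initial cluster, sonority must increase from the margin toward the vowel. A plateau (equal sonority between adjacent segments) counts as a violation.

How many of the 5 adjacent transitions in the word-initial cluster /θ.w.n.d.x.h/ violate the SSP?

3

/θ/ is a voiceless fricative (sonority 3).
/w/ is a glide (sonority 8).
/n/ is a nasal (sonority 5).
/d/ is a voiced plosive (sonority 2).
/x/ is a voiceless fricative (sonority 3).
/h/ is a voiceless fricative (sonority 3).
/θ/→/w/: 3→8 (rises) — ok.
/w/→/n/: 8→5 (does not rise) — violation.
/n/→/d/: 5→2 (does not rise) — violation.
/d/→/x/: 2→3 (rises) — ok.
/x/→/h/: 3→3 (plateau) — violation.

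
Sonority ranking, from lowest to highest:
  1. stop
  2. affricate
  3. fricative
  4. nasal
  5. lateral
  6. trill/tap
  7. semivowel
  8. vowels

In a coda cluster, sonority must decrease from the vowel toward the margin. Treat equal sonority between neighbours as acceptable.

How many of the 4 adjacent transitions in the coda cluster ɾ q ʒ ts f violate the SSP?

2

/ɾ/: trill/tap = 6.
/q/: stop = 1.
/ʒ/: fricative = 3.
/ts/: affricate = 2.
/f/: fricative = 3.
/ɾ/→/q/: 6→1 (falls) — ok.
/q/→/ʒ/: 1→3 (does not fall) — violation.
/ʒ/→/ts/: 3→2 (falls) — ok.
/ts/→/f/: 2→3 (does not fall) — violation.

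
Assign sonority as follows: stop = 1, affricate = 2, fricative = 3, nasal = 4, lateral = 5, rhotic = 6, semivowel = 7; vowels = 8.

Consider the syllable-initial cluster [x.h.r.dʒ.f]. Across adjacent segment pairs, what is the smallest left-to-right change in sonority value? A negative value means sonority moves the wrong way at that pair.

-4

/x/ is a fricative (sonority 3).
/h/ is a fricative (sonority 3).
/r/ is a rhotic (sonority 6).
/dʒ/ is an affricate (sonority 2).
/f/ is a fricative (sonority 3).
/x/→/h/: change +0.
/h/→/r/: change +3.
/r/→/dʒ/: change -4.
/dʒ/→/f/: change +1.
Minimum = -4.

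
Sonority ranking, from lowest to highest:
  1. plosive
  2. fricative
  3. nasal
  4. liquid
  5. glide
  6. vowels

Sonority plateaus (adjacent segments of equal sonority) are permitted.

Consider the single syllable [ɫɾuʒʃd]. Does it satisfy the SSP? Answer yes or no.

Onset: /ɫ/ is a liquid (sonority 4), /ɾ/ is a liquid (sonority 4); then the nucleus /u/ (sonority 6).
Onset profile 4-4-6 — rises to the nucleus.
Coda: /ʒ/ is a fricative (sonority 2), /ʃ/ is a fricative (sonority 2), /d/ is a plosive (sonority 1).
Coda profile 6-2-2-1 — falls from the nucleus.

yes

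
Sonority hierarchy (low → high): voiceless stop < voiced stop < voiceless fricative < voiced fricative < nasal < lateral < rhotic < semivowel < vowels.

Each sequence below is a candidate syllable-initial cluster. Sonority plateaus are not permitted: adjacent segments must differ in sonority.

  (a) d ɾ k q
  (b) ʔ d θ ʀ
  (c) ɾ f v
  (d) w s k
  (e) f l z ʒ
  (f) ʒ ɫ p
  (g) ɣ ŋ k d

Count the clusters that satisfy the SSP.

1

(a) 2-7-1-1 → violates
(b) 1-2-3-7 → obeys
(c) 7-3-4 → violates
(d) 8-3-1 → violates
(e) 3-6-4-4 → violates
(f) 4-6-1 → violates
(g) 4-5-1-2 → violates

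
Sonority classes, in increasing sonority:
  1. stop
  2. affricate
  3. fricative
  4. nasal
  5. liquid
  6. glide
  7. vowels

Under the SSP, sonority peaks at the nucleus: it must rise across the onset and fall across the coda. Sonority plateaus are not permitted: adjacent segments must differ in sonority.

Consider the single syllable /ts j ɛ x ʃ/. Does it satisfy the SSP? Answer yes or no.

no

Onset: /ts/ is an affricate (sonority 2), /j/ is a glide (sonority 6); then the nucleus /ɛ/ (sonority 7).
Onset profile 2-6-7 — rises to the nucleus.
Coda: /x/ is a fricative (sonority 3), /ʃ/ is a fricative (sonority 3).
Coda profile 7-3-3 — does not strictly fall throughout.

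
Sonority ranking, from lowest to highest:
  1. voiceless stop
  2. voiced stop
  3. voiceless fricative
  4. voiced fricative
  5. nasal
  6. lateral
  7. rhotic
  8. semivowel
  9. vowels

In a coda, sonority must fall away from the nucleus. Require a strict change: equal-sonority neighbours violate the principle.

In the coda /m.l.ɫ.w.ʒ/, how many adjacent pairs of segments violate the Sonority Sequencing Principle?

3

/m/ — nasal, sonority 5.
/l/ — lateral, sonority 6.
/ɫ/ — lateral, sonority 6.
/w/ — semivowel, sonority 8.
/ʒ/ — voiced fricative, sonority 4.
/m/→/l/: 5→6 (does not fall) — violation.
/l/→/ɫ/: 6→6 (plateau) — violation.
/ɫ/→/w/: 6→8 (does not fall) — violation.
/w/→/ʒ/: 8→4 (falls) — ok.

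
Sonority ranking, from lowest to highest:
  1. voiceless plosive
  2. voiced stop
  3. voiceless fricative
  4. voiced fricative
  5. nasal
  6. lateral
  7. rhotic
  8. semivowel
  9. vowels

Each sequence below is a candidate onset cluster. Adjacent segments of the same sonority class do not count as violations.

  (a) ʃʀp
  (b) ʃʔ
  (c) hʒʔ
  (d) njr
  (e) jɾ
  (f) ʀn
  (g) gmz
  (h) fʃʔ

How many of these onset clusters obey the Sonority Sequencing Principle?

(a) ʃʀp: profile 3-7-1 — violates.
(b) ʃʔ: profile 3-1 — violates.
(c) hʒʔ: profile 3-4-1 — violates.
(d) njr: profile 5-8-7 — violates.
(e) jɾ: profile 8-7 — violates.
(f) ʀn: profile 7-5 — violates.
(g) gmz: profile 2-5-4 — violates.
(h) fʃʔ: profile 3-3-1 — violates.

0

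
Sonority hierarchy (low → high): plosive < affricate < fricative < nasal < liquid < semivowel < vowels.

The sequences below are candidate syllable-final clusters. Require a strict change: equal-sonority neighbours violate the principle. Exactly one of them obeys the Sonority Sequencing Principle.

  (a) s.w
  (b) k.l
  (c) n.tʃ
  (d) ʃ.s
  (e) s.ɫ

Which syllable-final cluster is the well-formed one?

c

(a) 3-6 → violates
(b) 1-5 → violates
(c) 4-2 → obeys
(d) 3-3 → violates
(e) 3-5 → violates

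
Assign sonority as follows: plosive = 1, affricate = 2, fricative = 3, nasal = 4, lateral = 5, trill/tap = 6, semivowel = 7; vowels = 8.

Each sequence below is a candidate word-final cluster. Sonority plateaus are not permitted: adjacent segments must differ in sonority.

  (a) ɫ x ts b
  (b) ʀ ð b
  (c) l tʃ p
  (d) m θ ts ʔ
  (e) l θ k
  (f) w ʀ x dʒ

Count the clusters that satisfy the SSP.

6

(a) sonority 5-3-2-1: well-formed.
(b) sonority 6-3-1: well-formed.
(c) sonority 5-2-1: well-formed.
(d) sonority 4-3-2-1: well-formed.
(e) sonority 5-3-1: well-formed.
(f) sonority 7-6-3-2: well-formed.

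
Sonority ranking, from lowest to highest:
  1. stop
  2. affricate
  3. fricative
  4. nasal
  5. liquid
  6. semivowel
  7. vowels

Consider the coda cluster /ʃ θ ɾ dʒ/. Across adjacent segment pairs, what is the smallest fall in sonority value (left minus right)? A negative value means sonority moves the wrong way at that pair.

/ʃ/ is a fricative (sonority 3).
/θ/ is a fricative (sonority 3).
/ɾ/ is a liquid (sonority 5).
/dʒ/ is an affricate (sonority 2).
/ʃ/→/θ/: change +0.
/θ/→/ɾ/: change -2.
/ɾ/→/dʒ/: change +3.
Minimum = -2.

-2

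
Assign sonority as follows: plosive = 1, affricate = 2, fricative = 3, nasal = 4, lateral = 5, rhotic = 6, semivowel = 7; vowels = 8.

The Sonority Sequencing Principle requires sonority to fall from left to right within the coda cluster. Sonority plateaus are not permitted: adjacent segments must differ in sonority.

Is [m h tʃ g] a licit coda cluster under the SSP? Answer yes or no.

yes

/m/: nasal = 4.
/h/: fricative = 3.
/tʃ/: affricate = 2.
/g/: plosive = 1.
The profile 4-3-2-1 strictly falls, so the coda cluster satisfies the SSP.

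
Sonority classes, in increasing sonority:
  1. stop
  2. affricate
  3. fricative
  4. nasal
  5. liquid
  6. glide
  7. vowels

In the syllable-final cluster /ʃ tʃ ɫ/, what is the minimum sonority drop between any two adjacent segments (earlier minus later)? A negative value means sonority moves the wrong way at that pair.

-3

/ʃ/ — fricative, sonority 3.
/tʃ/ — affricate, sonority 2.
/ɫ/ — liquid, sonority 5.
/ʃ/→/tʃ/: change +1.
/tʃ/→/ɫ/: change -3.
Minimum = -3.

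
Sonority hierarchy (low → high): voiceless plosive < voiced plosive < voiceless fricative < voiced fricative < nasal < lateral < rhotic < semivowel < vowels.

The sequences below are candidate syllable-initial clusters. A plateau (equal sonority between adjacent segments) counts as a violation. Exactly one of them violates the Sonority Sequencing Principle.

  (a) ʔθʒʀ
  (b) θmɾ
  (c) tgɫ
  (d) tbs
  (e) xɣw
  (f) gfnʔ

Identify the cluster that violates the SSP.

f

(a) 1-3-4-7 → obeys
(b) 3-5-7 → obeys
(c) 1-2-6 → obeys
(d) 1-2-3 → obeys
(e) 3-4-8 → obeys
(f) 2-3-5-1 → violates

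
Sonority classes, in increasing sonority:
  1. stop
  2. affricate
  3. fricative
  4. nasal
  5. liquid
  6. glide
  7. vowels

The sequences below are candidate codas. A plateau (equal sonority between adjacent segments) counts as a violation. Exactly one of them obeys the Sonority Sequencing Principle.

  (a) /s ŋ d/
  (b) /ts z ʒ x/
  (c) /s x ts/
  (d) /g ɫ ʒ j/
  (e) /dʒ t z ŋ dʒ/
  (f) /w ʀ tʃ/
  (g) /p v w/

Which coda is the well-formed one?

(a) 3-4-1 → violates
(b) 2-3-3-3 → violates
(c) 3-3-2 → violates
(d) 1-5-3-6 → violates
(e) 2-1-3-4-2 → violates
(f) 6-5-2 → obeys
(g) 1-3-6 → violates

f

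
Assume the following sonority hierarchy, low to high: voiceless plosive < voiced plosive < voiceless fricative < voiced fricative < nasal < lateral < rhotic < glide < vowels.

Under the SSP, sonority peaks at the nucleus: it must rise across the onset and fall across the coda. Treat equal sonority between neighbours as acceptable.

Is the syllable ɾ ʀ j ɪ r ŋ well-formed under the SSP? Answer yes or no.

Onset: /ɾ/ is a rhotic (sonority 7), /ʀ/ is a rhotic (sonority 7), /j/ is a glide (sonority 8); then the nucleus /ɪ/ (sonority 9).
Onset profile 7-7-8-9 — rises to the nucleus.
Coda: /r/ is a rhotic (sonority 7), /ŋ/ is a nasal (sonority 5).
Coda profile 9-7-5 — falls from the nucleus.

yes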